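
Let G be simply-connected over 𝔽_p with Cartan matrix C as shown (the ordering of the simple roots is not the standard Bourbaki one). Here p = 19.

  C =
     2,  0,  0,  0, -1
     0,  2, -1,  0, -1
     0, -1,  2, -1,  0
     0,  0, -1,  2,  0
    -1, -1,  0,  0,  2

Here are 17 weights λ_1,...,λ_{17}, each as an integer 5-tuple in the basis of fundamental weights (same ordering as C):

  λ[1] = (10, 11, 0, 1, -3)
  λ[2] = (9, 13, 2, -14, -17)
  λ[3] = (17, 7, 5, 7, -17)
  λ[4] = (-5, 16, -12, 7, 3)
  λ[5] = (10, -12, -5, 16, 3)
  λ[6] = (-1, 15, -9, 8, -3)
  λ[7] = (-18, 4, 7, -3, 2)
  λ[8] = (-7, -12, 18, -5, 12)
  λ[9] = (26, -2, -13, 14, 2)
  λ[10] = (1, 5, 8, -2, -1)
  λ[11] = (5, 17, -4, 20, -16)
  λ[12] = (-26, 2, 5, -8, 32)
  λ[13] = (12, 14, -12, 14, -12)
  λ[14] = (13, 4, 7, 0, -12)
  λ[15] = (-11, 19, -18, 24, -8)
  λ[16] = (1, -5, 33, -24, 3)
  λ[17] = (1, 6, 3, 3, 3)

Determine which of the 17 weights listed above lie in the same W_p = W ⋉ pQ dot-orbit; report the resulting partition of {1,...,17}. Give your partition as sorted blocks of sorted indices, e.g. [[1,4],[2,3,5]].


Root system A_5: the 5×5 matrix C matches after relabeling.

λ_j+ρ reflected into Ā_19 (⟨·,θ^∨⟩≤19); 5-tuples as given:

    [1] (4, 8, 2, 1, 2)
    [2] (4, 8, 2, 1, 2)
    [3] (3, 6, 2, 1, 5)
    [4] (2, 6, 8, 1, 0)
    [5] (0, 7, 4, 2, 4)
    [6] (2, 6, 8, 1, 0)
    [7] (3, 6, 2, 1, 5)
    [8] (0, 7, 4, 2, 4)
    [9] (4, 8, 2, 1, 2)
    [10] (2, 6, 8, 1, 0)
    [11] (6, 2, 1, 1, 0)
    [12] (4, 8, 2, 1, 2)
    [13] (0, 7, 4, 2, 4)
    [14] (3, 6, 2, 1, 5)
    [15] (4, 8, 2, 1, 2)
    [16] (0, 7, 4, 2, 4)
    [17] (0, 7, 4, 2, 4)

The 17 indices split into 5 linkage classes (same alcove rep ⇔ same W_19-dot-orbit):

[[1, 2, 9, 12, 15], [3, 7, 14], [4, 6, 10], [5, 8, 13, 16, 17], [11]]


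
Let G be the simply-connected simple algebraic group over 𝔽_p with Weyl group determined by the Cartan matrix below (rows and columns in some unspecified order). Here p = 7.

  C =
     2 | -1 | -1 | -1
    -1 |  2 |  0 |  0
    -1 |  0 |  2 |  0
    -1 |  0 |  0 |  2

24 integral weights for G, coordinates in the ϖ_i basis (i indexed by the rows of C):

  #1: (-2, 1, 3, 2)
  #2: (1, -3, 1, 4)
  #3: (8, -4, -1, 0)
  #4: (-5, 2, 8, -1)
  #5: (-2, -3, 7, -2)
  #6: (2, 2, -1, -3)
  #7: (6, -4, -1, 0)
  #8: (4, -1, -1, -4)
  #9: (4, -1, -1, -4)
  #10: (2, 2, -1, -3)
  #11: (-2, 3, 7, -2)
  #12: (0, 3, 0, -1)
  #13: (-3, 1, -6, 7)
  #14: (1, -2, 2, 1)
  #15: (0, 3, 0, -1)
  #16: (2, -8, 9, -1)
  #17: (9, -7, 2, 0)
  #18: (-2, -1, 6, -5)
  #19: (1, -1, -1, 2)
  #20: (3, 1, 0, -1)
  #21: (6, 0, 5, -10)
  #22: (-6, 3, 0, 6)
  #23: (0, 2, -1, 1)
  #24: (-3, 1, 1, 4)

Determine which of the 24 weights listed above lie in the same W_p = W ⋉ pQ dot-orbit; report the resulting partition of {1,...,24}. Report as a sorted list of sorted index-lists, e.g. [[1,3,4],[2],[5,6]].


Type D_4, rank 4, |W|=192; reorder rows/cols to standard.

Ā_7 reps of the 24 weights (D_4, coords as presented):

    λ_1+ρ ↦ (0, 1, 3, 2)
    λ_2+ρ ↦ (2, 0, 0, 3)
    λ_3+ρ ↦ (0, 2, 1, 0)
    λ_4+ρ ↦ (0, 1, 3, 2)
    λ_5+ρ ↦ (0, 1, 3, 2)
    λ_6+ρ ↦ (1, 3, 0, 2)
    λ_7+ρ ↦ (0, 2, 1, 0)
    λ_8+ρ ↦ (2, 0, 0, 3)
    λ_9+ρ ↦ (2, 0, 0, 3)
    λ_10+ρ ↦ (1, 3, 0, 2)
    λ_11+ρ ↦ (0, 1, 3, 2)
    λ_12+ρ ↦ (1, 4, 1, 0)
    λ_13+ρ ↦ (1, 4, 1, 0)
    λ_14+ρ ↦ (0, 1, 3, 2)
    λ_15+ρ ↦ (1, 4, 1, 0)
    λ_16+ρ ↦ (1, 3, 0, 2)
    λ_17+ρ ↦ (1, 3, 0, 2)
    λ_18+ρ ↦ (1, 4, 1, 0)
    λ_19+ρ ↦ (2, 0, 0, 3)
    λ_20+ρ ↦ (0, 2, 1, 0)
    λ_21+ρ ↦ (1, 4, 1, 0)
    λ_22+ρ ↦ (0, 1, 4, 2)
    λ_23+ρ ↦ (1, 3, 0, 2)
    λ_24+ρ ↦ (2, 0, 0, 3)

6 distinct reps among the 24 weights ⇒ 6 W_7-linkage classes:

[[1, 4, 5, 11, 14], [2, 8, 9, 19, 24], [3, 7, 20], [6, 10, 16, 17, 23], [12, 13, 15, 18, 21], [22]]


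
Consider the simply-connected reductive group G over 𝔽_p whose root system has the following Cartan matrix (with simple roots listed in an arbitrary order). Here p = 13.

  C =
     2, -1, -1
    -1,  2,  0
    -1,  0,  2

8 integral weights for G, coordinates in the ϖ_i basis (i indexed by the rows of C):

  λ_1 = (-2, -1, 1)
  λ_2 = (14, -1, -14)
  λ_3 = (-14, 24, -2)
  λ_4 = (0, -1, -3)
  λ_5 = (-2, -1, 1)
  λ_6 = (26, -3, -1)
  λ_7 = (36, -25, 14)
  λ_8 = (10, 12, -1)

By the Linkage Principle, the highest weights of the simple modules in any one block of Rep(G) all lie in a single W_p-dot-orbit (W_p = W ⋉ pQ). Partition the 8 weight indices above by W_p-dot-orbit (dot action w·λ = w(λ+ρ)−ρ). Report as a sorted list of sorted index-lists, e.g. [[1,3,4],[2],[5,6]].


A_3 Cartan matrix, 3 simple roots permuted; ρ=(1,1,1).

Alcove-folded reps (p=13, 8 weights, presented ϖ-order):

  1: (0, 1, 1);  2: (0, 2, 11);  3: (0, 1, 1);  4: (0, 1, 1);  5: (0, 1, 1);  6: (0, 1, 1);  7: (0, 2, 11);  8: (0, 2, 11)

Partition of {1..8} into 2 W_13-dot-orbits:

[[1, 3, 4, 5, 6], [2, 7, 8]]


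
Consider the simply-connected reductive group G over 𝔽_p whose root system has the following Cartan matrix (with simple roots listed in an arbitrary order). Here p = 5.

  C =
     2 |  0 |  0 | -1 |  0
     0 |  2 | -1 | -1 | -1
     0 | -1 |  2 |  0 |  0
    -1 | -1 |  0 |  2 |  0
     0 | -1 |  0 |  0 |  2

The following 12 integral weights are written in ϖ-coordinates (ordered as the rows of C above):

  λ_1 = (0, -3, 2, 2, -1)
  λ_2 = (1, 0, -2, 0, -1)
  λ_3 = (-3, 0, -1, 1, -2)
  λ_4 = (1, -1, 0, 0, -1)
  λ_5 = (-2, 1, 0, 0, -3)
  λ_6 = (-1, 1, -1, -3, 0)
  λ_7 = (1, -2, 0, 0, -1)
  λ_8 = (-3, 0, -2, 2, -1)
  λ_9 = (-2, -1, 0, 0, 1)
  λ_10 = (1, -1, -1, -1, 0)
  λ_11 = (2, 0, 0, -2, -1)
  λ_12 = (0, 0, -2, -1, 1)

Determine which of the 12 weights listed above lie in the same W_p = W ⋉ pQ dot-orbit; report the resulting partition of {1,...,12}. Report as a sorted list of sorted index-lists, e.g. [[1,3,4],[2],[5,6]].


Dynkin diagram of C (from the 8 off-diagonal −1 entries): D_5.

W_5-reps of the 12 weights in Ā_5 (same 5-coord order as C):

    λ_1 → (1, 0, 1, 0, 2)
    λ_2 → (2, 0, 1, 1, 0)
    λ_3 → (2, 0, 0, 0, 1)
    λ_4 → (2, 0, 1, 1, 0)
    λ_5 → (1, 0, 1, 0, 2)
    λ_6 → (2, 0, 0, 0, 1)
    λ_7 → (2, 0, 0, 0, 1)
    λ_8 → (2, 0, 1, 1, 0)
    λ_9 → (1, 0, 1, 0, 2)
    λ_10 → (2, 0, 0, 0, 1)
    λ_11 → (2, 0, 1, 1, 0)
    λ_12 → (1, 0, 1, 0, 2)

Grouping the 12 weights by Ā_5-representative: 3 linkage classes.

[[1, 5, 9, 12], [2, 4, 8, 11], [3, 6, 7, 10]]


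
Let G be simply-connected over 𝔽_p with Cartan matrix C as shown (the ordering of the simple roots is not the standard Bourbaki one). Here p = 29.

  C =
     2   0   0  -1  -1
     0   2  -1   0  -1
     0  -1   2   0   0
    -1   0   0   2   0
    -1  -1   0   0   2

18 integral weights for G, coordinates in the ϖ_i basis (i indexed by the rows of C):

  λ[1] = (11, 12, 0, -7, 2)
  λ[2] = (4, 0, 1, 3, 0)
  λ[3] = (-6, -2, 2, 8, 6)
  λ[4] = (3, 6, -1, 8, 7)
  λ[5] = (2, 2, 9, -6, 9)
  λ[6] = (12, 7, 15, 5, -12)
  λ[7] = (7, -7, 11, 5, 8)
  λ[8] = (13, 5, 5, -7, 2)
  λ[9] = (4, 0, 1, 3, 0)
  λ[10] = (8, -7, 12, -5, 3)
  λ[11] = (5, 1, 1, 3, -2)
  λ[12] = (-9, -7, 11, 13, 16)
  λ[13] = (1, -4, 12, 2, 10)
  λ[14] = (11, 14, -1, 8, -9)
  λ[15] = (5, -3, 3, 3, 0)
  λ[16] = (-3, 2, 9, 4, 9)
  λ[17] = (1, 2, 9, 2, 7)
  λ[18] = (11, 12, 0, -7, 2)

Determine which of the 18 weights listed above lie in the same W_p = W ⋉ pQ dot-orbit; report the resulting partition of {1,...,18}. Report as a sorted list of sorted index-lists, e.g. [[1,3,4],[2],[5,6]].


C ↔ A_5 under row/col permutation; |W(A_5)| = 720.

Each λ_j+ρ reduced to Ā_29; 5-tuples below use C's row order:

  λ_1+ρ ↦ (6, 13, 1, 6, 3) · λ_2+ρ ↦ (5, 1, 2, 4, 1) · λ_3+ρ ↦ (5, 1, 2, 4, 1) · λ_4+ρ ↦ (4, 7, 0, 9, 8) · λ_5+ρ ↦ (2, 3, 10, 3, 8) · λ_6+ρ ↦ (2, 3, 10, 3, 8) · λ_7+ρ ↦ (8, 6, 6, 6, 3) · λ_8+ρ ↦ (8, 6, 6, 6, 3) · λ_9+ρ ↦ (5, 1, 2, 4, 1) · λ_10+ρ ↦ (3, 4, 7, 4, 2) · λ_11+ρ ↦ (5, 1, 2, 4, 1) · λ_12+ρ ↦ (8, 6, 6, 6, 3) · λ_13+ρ ↦ (2, 3, 10, 3, 8) · λ_14+ρ ↦ (4, 7, 0, 9, 8) · λ_15+ρ ↦ (5, 1, 2, 4, 1) · λ_16+ρ ↦ (2, 3, 10, 3, 8) · λ_17+ρ ↦ (2, 3, 10, 3, 8) · λ_18+ρ ↦ (6, 13, 1, 6, 3)

These 18 weights hit 6 W_29-dot-orbits; sizes (2, 5, 2, 5, 3, 1):

[[1, 18], [2, 3, 9, 11, 15], [4, 14], [5, 6, 13, 16, 17], [7, 8, 12], [10]]


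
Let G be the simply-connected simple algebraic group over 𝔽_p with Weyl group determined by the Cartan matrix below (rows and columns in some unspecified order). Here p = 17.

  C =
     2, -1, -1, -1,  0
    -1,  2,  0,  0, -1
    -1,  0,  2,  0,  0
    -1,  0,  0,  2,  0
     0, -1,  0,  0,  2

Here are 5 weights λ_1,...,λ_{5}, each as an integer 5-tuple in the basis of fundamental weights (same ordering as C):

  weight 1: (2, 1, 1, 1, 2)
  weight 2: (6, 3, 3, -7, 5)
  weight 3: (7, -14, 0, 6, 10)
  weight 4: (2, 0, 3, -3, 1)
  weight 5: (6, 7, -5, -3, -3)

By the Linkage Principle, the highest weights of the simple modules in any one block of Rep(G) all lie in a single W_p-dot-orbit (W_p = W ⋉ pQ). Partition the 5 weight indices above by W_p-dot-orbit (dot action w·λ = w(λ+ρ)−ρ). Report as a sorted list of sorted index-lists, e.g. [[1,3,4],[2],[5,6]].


Cartan matrix: type D_5 (|W|=1920); un-permuting the 5 rows.

Ā_17 reps of the 5 weights (D_5, coords as presented):

  [1] (3, 2, 2, 2, 3) · [2] (4, 1, 0, 2, 1) · [3] (1, 1, 4, 2, 2) · [4] (1, 1, 4, 2, 2) · [5] (1, 1, 4, 2, 2)

Linkage partition of the 5 weights (3 classes, p=17):

[[1], [2], [3, 4, 5]]


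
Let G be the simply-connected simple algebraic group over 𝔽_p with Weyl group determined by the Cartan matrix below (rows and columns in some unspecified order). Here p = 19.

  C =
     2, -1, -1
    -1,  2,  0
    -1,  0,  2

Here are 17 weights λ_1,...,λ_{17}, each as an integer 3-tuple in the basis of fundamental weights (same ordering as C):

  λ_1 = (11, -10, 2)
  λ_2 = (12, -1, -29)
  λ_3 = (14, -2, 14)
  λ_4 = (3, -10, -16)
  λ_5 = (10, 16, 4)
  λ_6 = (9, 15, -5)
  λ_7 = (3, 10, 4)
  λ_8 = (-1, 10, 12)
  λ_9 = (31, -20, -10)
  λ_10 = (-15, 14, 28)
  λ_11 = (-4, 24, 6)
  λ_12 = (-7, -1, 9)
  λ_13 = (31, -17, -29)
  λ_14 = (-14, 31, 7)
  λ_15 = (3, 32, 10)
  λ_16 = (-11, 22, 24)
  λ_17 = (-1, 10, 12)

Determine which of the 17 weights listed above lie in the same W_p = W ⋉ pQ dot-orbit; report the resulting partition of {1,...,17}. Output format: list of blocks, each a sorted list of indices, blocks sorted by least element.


Cartan matrix: type A_3 (|W|=24); un-permuting the 3 rows.

Each λ_j+ρ reduced to Ā_19; 3-tuples below use C's row order:

  1: (3, 9, 3)
  2: (0, 6, 4)
  3: (4, 10, 4)
  4: (4, 10, 4)
  5: (2, 3, 9)
  6: (3, 9, 3)
  7: (4, 10, 4)
  8: (0, 6, 8)
  9: (0, 6, 4)
  10: (4, 10, 4)
  11: (3, 9, 3)
  12: (0, 6, 4)
  13: (3, 9, 3)
  14: (0, 6, 8)
  15: (4, 10, 4)
  16: (0, 6, 4)
  17: (0, 6, 8)

Grouping the 17 weights by Ā_19-representative: 5 linkage classes.

[[1, 6, 11, 13], [2, 9, 12, 16], [3, 4, 7, 10, 15], [5], [8, 14, 17]]


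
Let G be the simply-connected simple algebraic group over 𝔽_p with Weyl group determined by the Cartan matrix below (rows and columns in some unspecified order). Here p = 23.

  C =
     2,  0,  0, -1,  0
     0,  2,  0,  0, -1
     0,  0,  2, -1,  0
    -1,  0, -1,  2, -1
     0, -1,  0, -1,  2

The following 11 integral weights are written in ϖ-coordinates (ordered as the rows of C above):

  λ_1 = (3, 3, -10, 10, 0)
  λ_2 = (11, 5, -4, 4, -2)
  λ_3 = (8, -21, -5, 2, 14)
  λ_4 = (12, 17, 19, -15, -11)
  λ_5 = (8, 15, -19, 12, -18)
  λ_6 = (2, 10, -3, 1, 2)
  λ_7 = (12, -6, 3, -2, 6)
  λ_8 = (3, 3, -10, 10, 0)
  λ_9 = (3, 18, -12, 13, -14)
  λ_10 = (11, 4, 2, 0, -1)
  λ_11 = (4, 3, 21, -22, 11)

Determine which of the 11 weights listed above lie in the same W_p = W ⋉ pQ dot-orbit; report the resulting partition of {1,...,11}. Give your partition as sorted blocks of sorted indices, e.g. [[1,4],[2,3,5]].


D_5 Cartan matrix, 5 simple roots permuted; ρ=(1,1,1,1,1).

Each λ_j+ρ reduced to Ā_23; 5-tuples below use C's row order:

  λ_1+ρ ↦ (4, 4, 9, 2, 1) · λ_2+ρ ↦ (12, 5, 3, 1, 0) · λ_3+ρ ↦ (3, 11, 2, 0, 3) · λ_4+ρ ↦ (6, 5, 1, 3, 1) · λ_5+ρ ↦ (12, 5, 3, 1, 0) · λ_6+ρ ↦ (3, 11, 2, 0, 3) · λ_7+ρ ↦ (12, 5, 3, 1, 0) · λ_8+ρ ↦ (4, 4, 9, 2, 1) · λ_9+ρ ↦ (6, 5, 1, 3, 1) · λ_10+ρ ↦ (12, 5, 3, 1, 0) · λ_11+ρ ↦ (12, 5, 3, 1, 0)

Linkage partition of the 11 weights (4 classes, p=23):

[[1, 8], [2, 5, 7, 10, 11], [3, 6], [4, 9]]


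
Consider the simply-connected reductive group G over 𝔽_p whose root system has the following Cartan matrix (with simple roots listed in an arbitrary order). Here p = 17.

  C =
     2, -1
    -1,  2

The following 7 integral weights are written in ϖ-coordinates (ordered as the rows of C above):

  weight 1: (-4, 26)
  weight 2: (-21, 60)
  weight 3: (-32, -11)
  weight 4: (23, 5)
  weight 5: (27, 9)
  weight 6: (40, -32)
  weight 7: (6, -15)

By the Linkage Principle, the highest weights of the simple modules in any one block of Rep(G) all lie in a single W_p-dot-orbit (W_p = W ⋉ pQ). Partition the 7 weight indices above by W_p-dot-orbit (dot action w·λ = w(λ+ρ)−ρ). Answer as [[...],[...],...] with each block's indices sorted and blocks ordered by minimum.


Cartan matrix: type A_2 (|W|=6); un-permuting the 2 rows.

Folding the 7 weights λ_j+ρ into Ā_17 (reps in the given 2-coord order):

  1: (7, 7);  2: (7, 7);  3: (7, 7);  4: (4, 7);  5: (4, 7);  6: (7, 7);  7: (7, 7)

2 distinct reps among the 7 weights ⇒ 2 W_17-linkage classes:

[[1, 2, 3, 6, 7], [4, 5]]


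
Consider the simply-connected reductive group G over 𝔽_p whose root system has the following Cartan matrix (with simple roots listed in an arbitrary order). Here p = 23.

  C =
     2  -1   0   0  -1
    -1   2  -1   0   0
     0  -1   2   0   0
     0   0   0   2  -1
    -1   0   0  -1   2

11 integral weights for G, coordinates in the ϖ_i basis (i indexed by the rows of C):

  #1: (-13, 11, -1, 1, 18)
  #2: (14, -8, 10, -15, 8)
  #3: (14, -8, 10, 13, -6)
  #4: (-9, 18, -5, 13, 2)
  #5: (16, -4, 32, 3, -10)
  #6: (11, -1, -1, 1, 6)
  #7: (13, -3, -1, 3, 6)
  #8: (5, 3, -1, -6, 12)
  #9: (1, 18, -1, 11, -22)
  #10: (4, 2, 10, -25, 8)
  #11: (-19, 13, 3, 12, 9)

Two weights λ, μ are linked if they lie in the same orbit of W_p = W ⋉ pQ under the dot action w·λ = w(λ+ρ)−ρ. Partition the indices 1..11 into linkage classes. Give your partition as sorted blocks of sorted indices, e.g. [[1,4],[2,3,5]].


Root system A_5: the 5×5 matrix C matches after relabeling.

W_23-reps of the 11 weights in Ā_23 (same 5-coord order as C):

  λ_1+ρ ↦ (12, 0, 0, 2, 7)
  λ_2+ρ ↦ (3, 6, 1, 4, 5)
  λ_3+ρ ↦ (3, 6, 1, 4, 5)
  λ_4+ρ ↦ (3, 6, 1, 4, 5)
  λ_5+ρ ↦ (3, 6, 1, 4, 5)
  λ_6+ρ ↦ (12, 0, 0, 2, 7)
  λ_7+ρ ↦ (12, 0, 0, 2, 7)
  λ_8+ρ ↦ (6, 4, 0, 5, 8)
  λ_9+ρ ↦ (12, 0, 0, 2, 7)
  λ_10+ρ ↦ (3, 6, 1, 4, 5)
  λ_11+ρ ↦ (6, 4, 0, 5, 8)

Grouping the 11 weights by Ā_23-representative: 3 linkage classes.

[[1, 6, 7, 9], [2, 3, 4, 5, 10], [8, 11]]


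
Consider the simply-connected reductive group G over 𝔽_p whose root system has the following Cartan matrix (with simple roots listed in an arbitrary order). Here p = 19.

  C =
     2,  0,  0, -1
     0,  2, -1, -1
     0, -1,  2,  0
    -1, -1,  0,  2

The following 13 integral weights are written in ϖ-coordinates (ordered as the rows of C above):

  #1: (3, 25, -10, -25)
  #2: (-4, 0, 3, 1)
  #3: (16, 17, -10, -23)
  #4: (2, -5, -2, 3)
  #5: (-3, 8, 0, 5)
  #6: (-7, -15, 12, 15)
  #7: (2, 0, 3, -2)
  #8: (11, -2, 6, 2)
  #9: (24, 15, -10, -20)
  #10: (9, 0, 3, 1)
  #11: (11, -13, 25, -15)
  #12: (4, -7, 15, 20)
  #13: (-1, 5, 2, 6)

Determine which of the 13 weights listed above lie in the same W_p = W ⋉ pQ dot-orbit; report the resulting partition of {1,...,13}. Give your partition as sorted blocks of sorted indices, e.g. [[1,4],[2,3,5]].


C ↔ A_4 under row/col permutation; |W(A_4)| = 120.

λ_j+ρ reflected into Ā_19 (⟨·,θ^∨⟩≤19); 4-tuples as given:

  [1] (10, 1, 4, 2) · [2] (2, 0, 4, 1) · [3] (2, 9, 1, 4) · [4] (2, 0, 4, 1) · [5] (2, 9, 1, 4) · [6] (2, 9, 1, 4) · [7] (2, 0, 4, 1) · [8] (10, 1, 4, 2) · [9] (0, 6, 3, 7) · [10] (10, 1, 4, 2) · [11] (5, 5, 7, 2) · [12] (10, 1, 4, 2) · [13] (0, 6, 3, 7)

These 13 weights hit 5 W_19-dot-orbits; sizes (4, 3, 3, 2, 1):

[[1, 8, 10, 12], [2, 4, 7], [3, 5, 6], [9, 13], [11]]


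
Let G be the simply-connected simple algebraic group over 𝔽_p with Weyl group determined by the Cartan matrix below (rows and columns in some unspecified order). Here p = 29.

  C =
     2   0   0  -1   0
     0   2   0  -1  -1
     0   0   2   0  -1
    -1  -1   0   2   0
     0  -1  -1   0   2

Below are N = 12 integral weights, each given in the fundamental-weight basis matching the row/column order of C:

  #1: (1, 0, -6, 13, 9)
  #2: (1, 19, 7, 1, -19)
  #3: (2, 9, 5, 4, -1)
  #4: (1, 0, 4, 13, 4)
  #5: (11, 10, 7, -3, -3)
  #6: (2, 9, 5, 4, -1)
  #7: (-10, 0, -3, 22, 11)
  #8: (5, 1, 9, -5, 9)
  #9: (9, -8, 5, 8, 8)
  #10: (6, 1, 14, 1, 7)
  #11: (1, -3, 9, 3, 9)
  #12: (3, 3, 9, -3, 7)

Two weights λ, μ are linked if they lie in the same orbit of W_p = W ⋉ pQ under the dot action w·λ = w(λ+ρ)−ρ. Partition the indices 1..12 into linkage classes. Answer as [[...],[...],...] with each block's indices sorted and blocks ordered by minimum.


Root system A_5: the 5×5 matrix C matches after relabeling.

Ā_29 reps of the 12 weights (A_5, coords as presented):

  1: (2, 1, 5, 14, 5);  2: (2, 2, 10, 2, 8);  3: (3, 10, 6, 5, 0);  4: (2, 1, 5, 14, 5);  5: (10, 7, 6, 2, 2);  6: (3, 10, 6, 5, 0);  7: (2, 1, 5, 14, 5);  8: (2, 2, 10, 2, 8);  9: (10, 7, 6, 2, 2);  10: (2, 2, 10, 2, 8);  11: (2, 2, 10, 2, 8);  12: (2, 2, 10, 2, 8)

These 12 weights hit 4 W_29-dot-orbits; sizes (3, 5, 2, 2):

[[1, 4, 7], [2, 8, 10, 11, 12], [3, 6], [5, 9]]


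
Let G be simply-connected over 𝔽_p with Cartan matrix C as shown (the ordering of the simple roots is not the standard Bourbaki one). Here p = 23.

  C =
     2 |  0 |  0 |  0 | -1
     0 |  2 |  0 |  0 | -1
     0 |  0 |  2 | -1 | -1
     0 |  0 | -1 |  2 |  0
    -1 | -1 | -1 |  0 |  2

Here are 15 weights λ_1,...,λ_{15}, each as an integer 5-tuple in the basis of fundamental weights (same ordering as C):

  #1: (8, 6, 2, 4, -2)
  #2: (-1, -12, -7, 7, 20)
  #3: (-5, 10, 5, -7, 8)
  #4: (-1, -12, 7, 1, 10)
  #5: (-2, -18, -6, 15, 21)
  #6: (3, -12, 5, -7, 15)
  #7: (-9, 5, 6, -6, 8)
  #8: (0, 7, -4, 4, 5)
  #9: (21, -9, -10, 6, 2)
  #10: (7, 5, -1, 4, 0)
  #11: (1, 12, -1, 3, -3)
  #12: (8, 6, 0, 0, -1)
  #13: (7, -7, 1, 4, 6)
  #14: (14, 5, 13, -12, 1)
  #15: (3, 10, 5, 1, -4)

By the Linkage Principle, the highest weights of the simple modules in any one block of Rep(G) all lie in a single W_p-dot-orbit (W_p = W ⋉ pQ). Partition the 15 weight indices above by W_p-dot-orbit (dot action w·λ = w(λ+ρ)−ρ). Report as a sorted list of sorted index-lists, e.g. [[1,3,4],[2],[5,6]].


Type D_5, rank 5, |W|=1920; reorder rows/cols to standard.

Alcove-folded reps (p=23, 15 weights, presented ϖ-order):

  λ_1+ρ ↦ (8, 6, 0, 5, 1);  λ_2+ρ ↦ (0, 11, 2, 2, 0);  λ_3+ρ ↦ (1, 8, 3, 2, 3);  λ_4+ρ ↦ (0, 11, 2, 2, 0);  λ_5+ρ ↦ (9, 7, 1, 1, 0);  λ_6+ρ ↦ (1, 8, 3, 2, 3);  λ_7+ρ ↦ (8, 6, 0, 5, 1);  λ_8+ρ ↦ (1, 8, 3, 2, 3);  λ_9+ρ ↦ (8, 6, 0, 5, 1);  λ_10+ρ ↦ (8, 6, 0, 5, 1);  λ_11+ρ ↦ (0, 11, 2, 2, 0);  λ_12+ρ ↦ (9, 7, 1, 1, 0);  λ_13+ρ ↦ (8, 6, 0, 5, 1);  λ_14+ρ ↦ (1, 8, 3, 2, 3);  λ_15+ρ ↦ (1, 8, 3, 2, 3)

Grouping the 15 weights by Ā_23-representative: 4 linkage classes.

[[1, 7, 9, 10, 13], [2, 4, 11], [3, 6, 8, 14, 15], [5, 12]]


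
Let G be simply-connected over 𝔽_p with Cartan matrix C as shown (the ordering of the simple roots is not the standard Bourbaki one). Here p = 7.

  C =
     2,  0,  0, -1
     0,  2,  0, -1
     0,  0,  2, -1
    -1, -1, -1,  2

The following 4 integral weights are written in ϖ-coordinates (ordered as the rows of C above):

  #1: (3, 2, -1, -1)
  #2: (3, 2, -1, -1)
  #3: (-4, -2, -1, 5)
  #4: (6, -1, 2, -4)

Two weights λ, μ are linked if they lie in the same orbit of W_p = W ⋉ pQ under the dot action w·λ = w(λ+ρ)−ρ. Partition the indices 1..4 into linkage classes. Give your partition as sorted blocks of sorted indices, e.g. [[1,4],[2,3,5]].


D_4 Cartan matrix, 4 simple roots permuted; ρ=(1,1,1,1).

Alcove-folded reps (p=7, 4 weights, presented ϖ-order):

    λ_1 → (4, 3, 0, 0)
    λ_2 → (4, 3, 0, 0)
    λ_3 → (3, 1, 0, 1)
    λ_4 → (4, 3, 0, 0)

Partition of {1..4} into 2 W_7-dot-orbits:

[[1, 2, 4], [3]]


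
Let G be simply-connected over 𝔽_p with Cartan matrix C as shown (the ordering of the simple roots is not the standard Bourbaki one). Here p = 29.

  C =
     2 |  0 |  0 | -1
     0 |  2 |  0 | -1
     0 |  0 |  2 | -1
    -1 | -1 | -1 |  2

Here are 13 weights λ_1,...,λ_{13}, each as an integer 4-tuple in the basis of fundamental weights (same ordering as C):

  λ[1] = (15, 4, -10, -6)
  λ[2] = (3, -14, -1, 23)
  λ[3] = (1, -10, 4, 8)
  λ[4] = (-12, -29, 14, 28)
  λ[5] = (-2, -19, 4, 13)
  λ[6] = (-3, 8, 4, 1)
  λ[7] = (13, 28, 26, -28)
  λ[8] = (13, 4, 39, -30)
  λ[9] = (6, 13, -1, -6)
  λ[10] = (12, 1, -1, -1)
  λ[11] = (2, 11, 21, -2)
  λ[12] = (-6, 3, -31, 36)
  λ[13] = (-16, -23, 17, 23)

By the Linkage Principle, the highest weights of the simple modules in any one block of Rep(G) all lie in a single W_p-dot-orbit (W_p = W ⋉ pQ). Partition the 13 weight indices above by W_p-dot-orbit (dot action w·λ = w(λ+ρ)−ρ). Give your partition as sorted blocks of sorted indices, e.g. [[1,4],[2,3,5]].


Dynkin diagram of C (from the 6 off-diagonal −1 entries): D_4.

Folding the 13 weights λ_j+ρ into Ā_29 (reps in the given 4-coord order):

  λ_1 → (2, 9, 5, 0);  λ_2 → (4, 13, 0, 1);  λ_3 → (2, 9, 5, 0);  λ_4 → (4, 13, 0, 1);  λ_5 → (4, 13, 0, 1);  λ_6 → (2, 9, 5, 0);  λ_7 → (13, 2, 0, 0);  λ_8 → (4, 13, 0, 1);  λ_9 → (2, 9, 5, 0);  λ_10 → (13, 2, 0, 0);  λ_11 → (4, 5, 15, 2);  λ_12 → (4, 5, 15, 2);  λ_13 → (2, 9, 5, 0)

The 13 indices split into 4 linkage classes (same alcove rep ⇔ same W_29-dot-orbit):

[[1, 3, 6, 9, 13], [2, 4, 5, 8], [7, 10], [11, 12]]


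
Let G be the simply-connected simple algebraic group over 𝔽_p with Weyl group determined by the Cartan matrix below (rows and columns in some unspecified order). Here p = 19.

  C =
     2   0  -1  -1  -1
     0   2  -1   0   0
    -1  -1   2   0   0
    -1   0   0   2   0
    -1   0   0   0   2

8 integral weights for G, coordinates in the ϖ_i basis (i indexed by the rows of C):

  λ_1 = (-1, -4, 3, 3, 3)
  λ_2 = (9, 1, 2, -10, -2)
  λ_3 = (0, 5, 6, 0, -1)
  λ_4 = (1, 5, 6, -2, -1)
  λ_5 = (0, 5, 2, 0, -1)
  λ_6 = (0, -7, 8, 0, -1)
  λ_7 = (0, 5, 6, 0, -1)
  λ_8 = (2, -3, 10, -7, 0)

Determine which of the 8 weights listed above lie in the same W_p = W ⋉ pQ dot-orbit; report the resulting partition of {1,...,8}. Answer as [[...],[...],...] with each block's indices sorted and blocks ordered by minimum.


Type D_5, rank 5, |W|=1920; reorder rows/cols to standard.

W_19-reps of the 8 weights in Ā_19 (same 5-coord order as C):

  [1] (0, 3, 1, 4, 4);  [2] (0, 2, 3, 9, 1);  [3] (1, 6, 3, 1, 0);  [4] (1, 6, 3, 1, 0);  [5] (1, 6, 3, 1, 0);  [6] (1, 6, 3, 1, 0);  [7] (1, 6, 3, 1, 0);  [8] (1, 2, 4, 3, 2)

The 8 indices split into 4 linkage classes (same alcove rep ⇔ same W_19-dot-orbit):

[[1], [2], [3, 4, 5, 6, 7], [8]]


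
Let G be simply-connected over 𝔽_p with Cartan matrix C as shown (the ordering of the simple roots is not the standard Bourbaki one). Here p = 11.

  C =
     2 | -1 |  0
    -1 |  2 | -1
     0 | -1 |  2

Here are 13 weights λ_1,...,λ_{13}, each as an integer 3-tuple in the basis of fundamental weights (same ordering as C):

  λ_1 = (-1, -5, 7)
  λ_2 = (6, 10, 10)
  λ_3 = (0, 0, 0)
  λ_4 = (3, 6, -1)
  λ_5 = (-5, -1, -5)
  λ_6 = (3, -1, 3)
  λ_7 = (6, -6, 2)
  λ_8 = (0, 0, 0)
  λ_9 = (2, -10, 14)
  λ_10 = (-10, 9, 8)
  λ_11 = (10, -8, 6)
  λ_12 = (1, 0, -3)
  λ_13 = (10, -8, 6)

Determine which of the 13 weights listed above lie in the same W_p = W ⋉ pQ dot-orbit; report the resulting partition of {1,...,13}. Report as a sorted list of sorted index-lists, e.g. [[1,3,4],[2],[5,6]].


Root system A_3: the 3×3 matrix C matches after relabeling.

Ā_11 reps of the 13 weights (A_3, coords as presented):

    λ_1+ρ ↦ (4, 0, 4)
    λ_2+ρ ↦ (4, 7, 0)
    λ_3+ρ ↦ (1, 1, 1)
    λ_4+ρ ↦ (4, 7, 0)
    λ_5+ρ ↦ (4, 0, 4)
    λ_6+ρ ↦ (4, 0, 4)
    λ_7+ρ ↦ (2, 3, 2)
    λ_8+ρ ↦ (1, 1, 1)
    λ_9+ρ ↦ (2, 3, 2)
    λ_10+ρ ↦ (1, 1, 1)
    λ_11+ρ ↦ (4, 7, 0)
    λ_12+ρ ↦ (1, 1, 1)
    λ_13+ρ ↦ (4, 7, 0)

4 distinct reps among the 13 weights ⇒ 4 W_11-linkage classes:

[[1, 5, 6], [2, 4, 11, 13], [3, 8, 10, 12], [7, 9]]


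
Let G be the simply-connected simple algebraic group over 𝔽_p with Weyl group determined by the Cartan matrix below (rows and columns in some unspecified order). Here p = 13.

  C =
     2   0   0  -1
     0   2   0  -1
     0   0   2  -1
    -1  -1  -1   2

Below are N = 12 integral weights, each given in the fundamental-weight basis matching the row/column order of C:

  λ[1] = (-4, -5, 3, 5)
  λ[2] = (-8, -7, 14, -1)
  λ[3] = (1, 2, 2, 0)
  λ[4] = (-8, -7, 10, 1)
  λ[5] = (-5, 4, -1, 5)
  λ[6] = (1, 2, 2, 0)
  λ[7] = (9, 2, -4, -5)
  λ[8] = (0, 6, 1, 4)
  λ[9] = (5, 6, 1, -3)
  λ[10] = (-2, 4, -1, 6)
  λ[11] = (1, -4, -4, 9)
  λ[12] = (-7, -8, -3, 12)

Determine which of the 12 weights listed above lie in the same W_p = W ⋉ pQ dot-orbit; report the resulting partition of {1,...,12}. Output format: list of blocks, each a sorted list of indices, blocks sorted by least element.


Type D_4, rank 4, |W|=192; reorder rows/cols to standard.

Ā_13 reps of the 12 weights (D_4, coords as presented):

  1: (2, 3, 3, 1);  2: (4, 5, 0, 2);  3: (2, 3, 3, 1);  4: (4, 5, 0, 2);  5: (4, 5, 0, 2);  6: (2, 3, 3, 1);  7: (2, 3, 3, 1);  8: (1, 5, 0, 1);  9: (4, 5, 0, 2);  10: (1, 5, 0, 1);  11: (2, 3, 3, 1);  12: (4, 5, 0, 2)

Partition of {1..12} into 3 W_13-dot-orbits:

[[1, 3, 6, 7, 11], [2, 4, 5, 9, 12], [8, 10]]


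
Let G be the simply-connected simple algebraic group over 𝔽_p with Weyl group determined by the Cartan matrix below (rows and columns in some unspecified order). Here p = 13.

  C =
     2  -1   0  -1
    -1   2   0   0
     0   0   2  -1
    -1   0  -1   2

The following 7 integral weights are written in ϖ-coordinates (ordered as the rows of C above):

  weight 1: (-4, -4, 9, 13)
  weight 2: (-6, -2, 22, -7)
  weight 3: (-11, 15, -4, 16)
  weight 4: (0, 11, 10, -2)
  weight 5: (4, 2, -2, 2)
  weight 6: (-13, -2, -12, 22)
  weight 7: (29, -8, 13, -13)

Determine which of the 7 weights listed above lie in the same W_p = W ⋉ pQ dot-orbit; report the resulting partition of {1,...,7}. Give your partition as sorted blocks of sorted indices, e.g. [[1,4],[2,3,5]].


C ↔ A_4 under row/col permutation; |W(A_4)| = 120.

Each λ_j+ρ reduced to Ā_13; 4-tuples below use C's row order:

  [1] (5, 3, 1, 2) · [2] (1, 4, 1, 1) · [3] (3, 3, 3, 3) · [4] (0, 2, 0, 1) · [5] (5, 3, 1, 2) · [6] (0, 2, 0, 1) · [7] (1, 4, 1, 1)

Linkage partition of the 7 weights (4 classes, p=13):

[[1, 5], [2, 7], [3], [4, 6]]


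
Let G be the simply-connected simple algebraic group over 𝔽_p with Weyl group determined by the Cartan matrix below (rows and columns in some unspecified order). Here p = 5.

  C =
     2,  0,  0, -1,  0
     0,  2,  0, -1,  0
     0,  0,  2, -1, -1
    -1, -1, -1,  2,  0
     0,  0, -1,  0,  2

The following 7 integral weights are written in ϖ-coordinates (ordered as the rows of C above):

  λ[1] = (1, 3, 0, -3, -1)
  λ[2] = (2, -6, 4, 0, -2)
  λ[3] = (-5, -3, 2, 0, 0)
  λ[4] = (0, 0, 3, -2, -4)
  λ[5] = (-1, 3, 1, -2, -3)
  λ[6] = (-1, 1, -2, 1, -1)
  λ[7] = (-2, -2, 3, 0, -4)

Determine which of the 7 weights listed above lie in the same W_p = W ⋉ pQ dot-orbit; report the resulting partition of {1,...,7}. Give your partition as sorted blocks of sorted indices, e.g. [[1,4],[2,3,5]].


Cartan matrix: type D_5 (|W|=1920); un-permuting the 5 rows.

W_5-reps of the 7 weights in Ā_5 (same 5-coord order as C):

    [1] (0, 2, 0, 1, 1)
    [2] (0, 0, 0, 1, 3)
    [3] (0, 2, 0, 1, 1)
    [4] (0, 0, 0, 1, 3)
    [5] (0, 2, 0, 1, 1)
    [6] (0, 2, 0, 1, 1)
    [7] (0, 0, 0, 1, 3)

Linkage partition of the 7 weights (2 classes, p=5):

[[1, 3, 5, 6], [2, 4, 7]]


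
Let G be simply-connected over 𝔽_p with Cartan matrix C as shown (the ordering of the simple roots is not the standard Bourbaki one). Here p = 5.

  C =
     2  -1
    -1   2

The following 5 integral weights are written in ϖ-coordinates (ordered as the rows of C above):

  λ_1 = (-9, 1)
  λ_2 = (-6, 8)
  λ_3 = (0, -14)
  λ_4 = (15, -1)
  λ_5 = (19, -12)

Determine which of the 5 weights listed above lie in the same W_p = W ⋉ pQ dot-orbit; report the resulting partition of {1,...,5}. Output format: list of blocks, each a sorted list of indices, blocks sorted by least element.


Dynkin diagram of C (from the 2 off-diagonal −1 entries): A_2.

Alcove-folded reps (p=5, 5 weights, presented ϖ-order):

  λ_1 → (1, 2) · λ_2 → (1, 0) · λ_3 → (1, 2) · λ_4 → (1, 0) · λ_5 → (1, 0)

The 5 indices split into 2 linkage classes (same alcove rep ⇔ same W_5-dot-orbit):

[[1, 3], [2, 4, 5]]


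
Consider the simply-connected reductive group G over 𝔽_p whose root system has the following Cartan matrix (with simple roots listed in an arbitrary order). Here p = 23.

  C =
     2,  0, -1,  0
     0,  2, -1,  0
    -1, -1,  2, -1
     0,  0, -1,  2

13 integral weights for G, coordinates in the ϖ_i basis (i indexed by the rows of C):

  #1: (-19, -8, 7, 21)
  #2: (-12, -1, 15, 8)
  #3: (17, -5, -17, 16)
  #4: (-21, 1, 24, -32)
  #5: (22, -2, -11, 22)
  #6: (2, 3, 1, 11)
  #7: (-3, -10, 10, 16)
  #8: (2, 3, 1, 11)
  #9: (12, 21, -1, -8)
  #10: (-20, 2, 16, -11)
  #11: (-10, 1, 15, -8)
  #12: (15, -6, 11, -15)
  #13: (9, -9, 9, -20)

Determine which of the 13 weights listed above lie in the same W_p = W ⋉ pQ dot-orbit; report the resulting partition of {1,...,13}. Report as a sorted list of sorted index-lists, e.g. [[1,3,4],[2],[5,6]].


Cartan matrix: type D_4 (|W|=192); un-permuting the 4 rows.

Each λ_j+ρ reduced to Ā_23; 4-tuples below use C's row order:

    λ_1 → (1, 10, 0, 5)
    λ_2 → (9, 2, 0, 7)
    λ_3 → (1, 15, 1, 2)
    λ_4 → (1, 15, 1, 2)
    λ_5 → (0, 2, 10, 0)
    λ_6 → (3, 4, 2, 12)
    λ_7 → (3, 4, 2, 12)
    λ_8 → (3, 4, 2, 12)
    λ_9 → (1, 10, 0, 5)
    λ_10 → (7, 9, 1, 2)
    λ_11 → (9, 2, 0, 7)
    λ_12 → (9, 2, 0, 7)
    λ_13 → (7, 9, 1, 2)

Partition of {1..13} into 6 W_23-dot-orbits:

[[1, 9], [2, 11, 12], [3, 4], [5], [6, 7, 8], [10, 13]]


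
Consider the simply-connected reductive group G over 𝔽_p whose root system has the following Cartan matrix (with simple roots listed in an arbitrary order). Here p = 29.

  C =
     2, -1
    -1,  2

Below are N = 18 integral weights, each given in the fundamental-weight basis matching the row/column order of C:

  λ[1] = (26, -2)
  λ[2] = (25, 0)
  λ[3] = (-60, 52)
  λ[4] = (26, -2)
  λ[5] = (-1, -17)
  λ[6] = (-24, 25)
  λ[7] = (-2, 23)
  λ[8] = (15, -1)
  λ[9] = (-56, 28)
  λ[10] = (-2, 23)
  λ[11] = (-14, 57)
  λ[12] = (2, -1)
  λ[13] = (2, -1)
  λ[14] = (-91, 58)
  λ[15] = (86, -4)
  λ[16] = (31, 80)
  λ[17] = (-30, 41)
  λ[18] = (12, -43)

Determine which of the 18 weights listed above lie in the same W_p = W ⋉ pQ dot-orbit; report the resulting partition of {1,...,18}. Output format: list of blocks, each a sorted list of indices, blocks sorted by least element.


C ↔ A_2 under row/col permutation; |W(A_2)| = 6.

λ_j+ρ reflected into Ā_29 (⟨·,θ^∨⟩≤29); 2-tuples as given:

    1: (26, 1)
    2: (26, 1)
    3: (1, 23)
    4: (26, 1)
    5: (16, 0)
    6: (23, 3)
    7: (1, 23)
    8: (16, 0)
    9: (3, 0)
    10: (1, 23)
    11: (16, 0)
    12: (3, 0)
    13: (3, 0)
    14: (26, 1)
    15: (3, 0)
    16: (23, 3)
    17: (16, 0)
    18: (16, 0)

5 distinct reps among the 18 weights ⇒ 5 W_29-linkage classes:

[[1, 2, 4, 14], [3, 7, 10], [5, 8, 11, 17, 18], [6, 16], [9, 12, 13, 15]]


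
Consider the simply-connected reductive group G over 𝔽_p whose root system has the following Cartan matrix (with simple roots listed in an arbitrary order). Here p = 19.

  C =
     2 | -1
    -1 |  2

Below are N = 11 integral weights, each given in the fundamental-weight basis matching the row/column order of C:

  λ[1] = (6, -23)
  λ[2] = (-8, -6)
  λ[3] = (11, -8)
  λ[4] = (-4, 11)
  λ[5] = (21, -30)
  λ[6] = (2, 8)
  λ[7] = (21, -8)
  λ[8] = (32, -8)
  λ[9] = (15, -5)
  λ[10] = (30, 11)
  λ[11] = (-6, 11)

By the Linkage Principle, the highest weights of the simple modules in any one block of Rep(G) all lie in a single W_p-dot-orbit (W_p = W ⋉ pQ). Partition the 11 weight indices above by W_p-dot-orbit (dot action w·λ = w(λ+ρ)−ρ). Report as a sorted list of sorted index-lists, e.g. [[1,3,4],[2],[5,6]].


Dynkin diagram of C (from the 2 off-diagonal −1 entries): A_2.

λ_j+ρ reflected into Ā_19 (⟨·,θ^∨⟩≤19); 2-tuples as given:

  λ_1+ρ ↦ (12, 4);  λ_2+ρ ↦ (5, 7);  λ_3+ρ ↦ (5, 7);  λ_4+ρ ↦ (3, 9);  λ_5+ρ ↦ (3, 9);  λ_6+ρ ↦ (3, 9);  λ_7+ρ ↦ (12, 4);  λ_8+ρ ↦ (5, 7);  λ_9+ρ ↦ (12, 4);  λ_10+ρ ↦ (5, 7);  λ_11+ρ ↦ (5, 7)

Partition of {1..11} into 3 W_19-dot-orbits:

[[1, 7, 9], [2, 3, 8, 10, 11], [4, 5, 6]]


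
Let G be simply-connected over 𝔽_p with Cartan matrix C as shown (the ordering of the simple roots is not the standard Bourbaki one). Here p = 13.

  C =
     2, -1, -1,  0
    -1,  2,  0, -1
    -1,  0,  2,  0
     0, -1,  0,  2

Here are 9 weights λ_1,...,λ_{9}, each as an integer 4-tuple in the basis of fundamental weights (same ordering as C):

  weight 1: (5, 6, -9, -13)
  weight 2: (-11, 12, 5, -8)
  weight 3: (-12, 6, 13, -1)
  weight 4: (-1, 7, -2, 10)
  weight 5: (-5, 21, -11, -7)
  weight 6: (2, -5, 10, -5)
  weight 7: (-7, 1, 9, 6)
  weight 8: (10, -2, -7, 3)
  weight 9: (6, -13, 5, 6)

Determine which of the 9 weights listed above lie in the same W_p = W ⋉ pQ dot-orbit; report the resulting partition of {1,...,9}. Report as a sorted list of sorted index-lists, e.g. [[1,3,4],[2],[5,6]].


Dynkin diagram of C (from the 6 off-diagonal −1 entries): A_4.

λ_j+ρ reflected into Ā_13 (⟨·,θ^∨⟩≤13); 4-tuples as given:

  λ_1+ρ ↦ (5, 2, 1, 5);  λ_2+ρ ↦ (2, 4, 4, 3);  λ_3+ρ ↦ (7, 0, 2, 3);  λ_4+ρ ↦ (5, 2, 1, 5);  λ_5+ρ ↦ (4, 1, 5, 2);  λ_6+ρ ↦ (4, 1, 5, 2);  λ_7+ρ ↦ (2, 4, 4, 3);  λ_8+ρ ↦ (4, 1, 5, 2);  λ_9+ρ ↦ (5, 2, 1, 5)

Partition of {1..9} into 4 W_13-dot-orbits:

[[1, 4, 9], [2, 7], [3], [5, 6, 8]]


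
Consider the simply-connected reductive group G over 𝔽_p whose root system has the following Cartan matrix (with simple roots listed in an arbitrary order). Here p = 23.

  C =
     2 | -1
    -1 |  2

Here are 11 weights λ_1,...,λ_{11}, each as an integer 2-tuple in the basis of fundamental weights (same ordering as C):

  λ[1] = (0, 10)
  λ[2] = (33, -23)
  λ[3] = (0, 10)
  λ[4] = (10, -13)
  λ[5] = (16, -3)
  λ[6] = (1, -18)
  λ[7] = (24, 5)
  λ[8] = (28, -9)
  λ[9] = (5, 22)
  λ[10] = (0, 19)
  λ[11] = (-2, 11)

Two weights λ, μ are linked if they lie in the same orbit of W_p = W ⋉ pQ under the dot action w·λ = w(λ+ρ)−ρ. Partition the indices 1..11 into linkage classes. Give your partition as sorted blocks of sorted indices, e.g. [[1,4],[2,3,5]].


Type A_2, rank 2, |W|=6; reorder rows/cols to standard.

Each λ_j+ρ reduced to Ā_23; 2-tuples below use C's row order:

  λ_1+ρ ↦ (1, 11)
  λ_2+ρ ↦ (1, 11)
  λ_3+ρ ↦ (1, 11)
  λ_4+ρ ↦ (1, 11)
  λ_5+ρ ↦ (15, 2)
  λ_6+ρ ↦ (15, 2)
  λ_7+ρ ↦ (15, 2)
  λ_8+ρ ↦ (15, 2)
  λ_9+ρ ↦ (0, 17)
  λ_10+ρ ↦ (1, 20)
  λ_11+ρ ↦ (1, 11)

These 11 weights hit 4 W_23-dot-orbits; sizes (5, 4, 1, 1):

[[1, 2, 3, 4, 11], [5, 6, 7, 8], [9], [10]]


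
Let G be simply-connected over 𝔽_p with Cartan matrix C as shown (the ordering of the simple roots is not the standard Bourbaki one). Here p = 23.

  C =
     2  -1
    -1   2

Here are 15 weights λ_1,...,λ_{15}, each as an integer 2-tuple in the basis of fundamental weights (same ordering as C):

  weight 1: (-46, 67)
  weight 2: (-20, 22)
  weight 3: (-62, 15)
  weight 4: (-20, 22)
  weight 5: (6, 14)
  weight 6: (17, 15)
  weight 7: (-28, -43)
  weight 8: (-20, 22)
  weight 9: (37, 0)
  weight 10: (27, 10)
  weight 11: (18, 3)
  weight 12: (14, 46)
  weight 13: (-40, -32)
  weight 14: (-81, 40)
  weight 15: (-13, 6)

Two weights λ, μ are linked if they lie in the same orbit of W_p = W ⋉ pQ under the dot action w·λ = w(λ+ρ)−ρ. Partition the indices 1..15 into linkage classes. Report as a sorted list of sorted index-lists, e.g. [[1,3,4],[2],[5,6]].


Cartan matrix: type A_2 (|W|=6); un-permuting the 2 rows.

Alcove-folded reps (p=23, 15 weights, presented ϖ-order):

  [1] (22, 0)
  [2] (19, 4)
  [3] (7, 15)
  [4] (19, 4)
  [5] (7, 15)
  [6] (7, 5)
  [7] (19, 4)
  [8] (19, 4)
  [9] (7, 15)
  [10] (7, 5)
  [11] (19, 4)
  [12] (7, 15)
  [13] (7, 15)
  [14] (7, 5)
  [15] (7, 5)

4 distinct reps among the 15 weights ⇒ 4 W_23-linkage classes:

[[1], [2, 4, 7, 8, 11], [3, 5, 9, 12, 13], [6, 10, 14, 15]]


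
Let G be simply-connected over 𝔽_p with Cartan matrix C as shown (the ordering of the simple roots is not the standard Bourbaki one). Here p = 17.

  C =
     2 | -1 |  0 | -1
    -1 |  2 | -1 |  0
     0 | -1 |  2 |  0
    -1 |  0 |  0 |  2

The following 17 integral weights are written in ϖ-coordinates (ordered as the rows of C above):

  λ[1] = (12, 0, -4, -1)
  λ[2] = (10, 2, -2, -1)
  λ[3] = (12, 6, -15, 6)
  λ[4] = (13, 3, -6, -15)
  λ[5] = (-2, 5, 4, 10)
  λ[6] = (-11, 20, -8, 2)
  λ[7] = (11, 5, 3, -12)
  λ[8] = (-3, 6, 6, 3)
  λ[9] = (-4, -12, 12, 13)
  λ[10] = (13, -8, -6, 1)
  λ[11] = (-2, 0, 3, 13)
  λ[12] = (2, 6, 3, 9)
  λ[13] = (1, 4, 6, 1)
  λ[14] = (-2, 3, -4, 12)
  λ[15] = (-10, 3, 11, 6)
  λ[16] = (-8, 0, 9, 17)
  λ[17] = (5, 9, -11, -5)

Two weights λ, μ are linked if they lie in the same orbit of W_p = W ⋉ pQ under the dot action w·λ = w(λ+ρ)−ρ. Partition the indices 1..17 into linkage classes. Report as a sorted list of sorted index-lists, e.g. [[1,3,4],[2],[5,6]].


Type A_4, rank 4, |W|=120; reorder rows/cols to standard.

Folding the 17 weights λ_j+ρ into Ā_17 (reps in the given 4-coord order):

  1: (11, 2, 1, 0) · 2: (11, 2, 1, 0) · 3: (3, 4, 3, 3) · 4: (1, 0, 3, 12) · 5: (1, 5, 1, 6) · 6: (3, 4, 3, 3) · 7: (1, 5, 1, 6) · 8: (2, 5, 7, 2) · 9: (11, 2, 1, 0) · 10: (2, 5, 7, 2) · 11: (1, 0, 3, 12) · 12: (3, 4, 3, 3) · 13: (2, 5, 7, 2) · 14: (1, 0, 3, 12) · 15: (2, 5, 7, 2) · 16: (1, 5, 1, 6) · 17: (2, 0, 10, 4)

The 17 indices split into 6 linkage classes (same alcove rep ⇔ same W_17-dot-orbit):

[[1, 2, 9], [3, 6, 12], [4, 11, 14], [5, 7, 16], [8, 10, 13, 15], [17]]


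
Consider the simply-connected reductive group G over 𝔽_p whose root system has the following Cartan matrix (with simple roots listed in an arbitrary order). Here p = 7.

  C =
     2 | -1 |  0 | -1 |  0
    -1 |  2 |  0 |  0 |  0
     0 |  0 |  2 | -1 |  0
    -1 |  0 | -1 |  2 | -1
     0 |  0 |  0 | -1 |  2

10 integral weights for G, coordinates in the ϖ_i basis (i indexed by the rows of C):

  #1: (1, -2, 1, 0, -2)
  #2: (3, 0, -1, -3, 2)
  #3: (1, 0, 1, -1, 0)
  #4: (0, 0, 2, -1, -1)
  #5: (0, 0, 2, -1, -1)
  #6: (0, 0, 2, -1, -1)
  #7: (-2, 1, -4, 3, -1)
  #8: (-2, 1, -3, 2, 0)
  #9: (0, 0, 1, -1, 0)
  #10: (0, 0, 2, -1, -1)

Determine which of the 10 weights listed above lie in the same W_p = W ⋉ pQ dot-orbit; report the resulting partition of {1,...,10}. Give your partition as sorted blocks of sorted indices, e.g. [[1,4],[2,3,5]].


Cartan matrix: type D_5 (|W|=1920); un-permuting the 5 rows.

W_7-reps of the 10 weights in Ā_7 (same 5-coord order as C):

    λ_1+ρ ↦ (1, 1, 2, 0, 1)
    λ_2+ρ ↦ (1, 1, 2, 0, 1)
    λ_3+ρ ↦ (1, 1, 2, 0, 1)
    λ_4+ρ ↦ (1, 1, 3, 0, 0)
    λ_5+ρ ↦ (1, 1, 3, 0, 0)
    λ_6+ρ ↦ (1, 1, 3, 0, 0)
    λ_7+ρ ↦ (1, 1, 3, 0, 0)
    λ_8+ρ ↦ (1, 1, 2, 0, 1)
    λ_9+ρ ↦ (1, 1, 2, 0, 1)
    λ_10+ρ ↦ (1, 1, 3, 0, 0)

Linkage partition of the 10 weights (2 classes, p=7):

[[1, 2, 3, 8, 9], [4, 5, 6, 7, 10]]
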